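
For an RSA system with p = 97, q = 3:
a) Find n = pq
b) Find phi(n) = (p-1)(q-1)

Step 1: n = p * q = 97 * 3 = 291.
Step 2: phi(n) = (p-1)(q-1) = 96 * 2 = 192.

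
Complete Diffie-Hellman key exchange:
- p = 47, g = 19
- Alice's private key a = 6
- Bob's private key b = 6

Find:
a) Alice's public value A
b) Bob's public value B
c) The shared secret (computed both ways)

Step 1: A = g^a mod p = 19^6 mod 47 = 9.
Step 2: B = g^b mod p = 19^6 mod 47 = 9.
Step 3: Alice computes s = B^a mod p = 9^6 mod 47 = 12.
Step 4: Bob computes s = A^b mod p = 9^6 mod 47 = 12.
Both sides agree: shared secret = 12.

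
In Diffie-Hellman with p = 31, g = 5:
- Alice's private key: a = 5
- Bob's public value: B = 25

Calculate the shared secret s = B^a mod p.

Step 1: s = B^a mod p = 25^5 mod 31.
  25^1 mod 31 = 25
  25^2 mod 31 = (25 * 25) mod 31 = 5
  25^3 mod 31 = (5 * 25) mod 31 = 1
  25^4 mod 31 = (1 * 25) mod 31 = 25
  25^5 mod 31 = (25 * 25) mod 31 = 5
Result: shared secret = 5.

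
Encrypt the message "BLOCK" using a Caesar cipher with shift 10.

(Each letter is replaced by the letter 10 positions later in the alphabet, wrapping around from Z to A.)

Step 1: For each letter, shift forward by 10 positions (mod 26).
  B (position 1) -> position (1+10) mod 26 = 11 -> L
  L (position 11) -> position (11+10) mod 26 = 21 -> V
  O (position 14) -> position (14+10) mod 26 = 24 -> Y
  C (position 2) -> position (2+10) mod 26 = 12 -> M
  K (position 10) -> position (10+10) mod 26 = 20 -> U
Result: LVYMU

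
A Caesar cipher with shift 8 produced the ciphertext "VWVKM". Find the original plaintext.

Step 1: Reverse the shift by subtracting 8 from each letter position.
  V (position 21) -> position (21-8) mod 26 = 13 -> N
  W (position 22) -> position (22-8) mod 26 = 14 -> O
  V (position 21) -> position (21-8) mod 26 = 13 -> N
  K (position 10) -> position (10-8) mod 26 = 2 -> C
  M (position 12) -> position (12-8) mod 26 = 4 -> E
Decrypted message: NONCE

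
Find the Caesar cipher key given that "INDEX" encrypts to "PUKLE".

Step 1: Compare first letters: I (position 8) -> P (position 15).
Step 2: Shift = (15 - 8) mod 26 = 7.
The shift value is 7.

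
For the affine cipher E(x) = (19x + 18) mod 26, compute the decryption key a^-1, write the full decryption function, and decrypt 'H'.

Step 1: Find a^-1, the modular inverse of 19 mod 26.
Step 2: We need 19 * a^-1 = 1 (mod 26).
Step 3: 19 * 11 = 209 = 8 * 26 + 1, so a^-1 = 11.
Step 4: D(y) = 11(y - 18) mod 26.
Step 5: Apply to 'H' (y = 7): D(7) = 11 * (7 - 18) mod 26 = 11 * -11 mod 26 = 9 -> 'J'.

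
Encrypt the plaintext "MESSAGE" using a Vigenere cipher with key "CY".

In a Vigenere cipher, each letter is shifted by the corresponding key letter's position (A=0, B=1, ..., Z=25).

Step 1: Repeat key to match plaintext length:
  Plaintext: MESSAGE
  Key:       CYCYCYC
Step 2: Encrypt each letter:
  M(12) + C(2) = (12+2) mod 26 = 14 = O
  E(4) + Y(24) = (4+24) mod 26 = 2 = C
  S(18) + C(2) = (18+2) mod 26 = 20 = U
  S(18) + Y(24) = (18+24) mod 26 = 16 = Q
  A(0) + C(2) = (0+2) mod 26 = 2 = C
  G(6) + Y(24) = (6+24) mod 26 = 4 = E
  E(4) + C(2) = (4+2) mod 26 = 6 = G
Ciphertext: OCUQCEG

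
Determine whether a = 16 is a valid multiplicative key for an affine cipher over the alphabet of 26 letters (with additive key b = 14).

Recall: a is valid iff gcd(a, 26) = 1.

Step 1: Compute gcd(16, 26).
Step 2: gcd(16, 26) = 2.
Since gcd = 2 != 1, 16 shares a common factor with 26, so it cannot be used.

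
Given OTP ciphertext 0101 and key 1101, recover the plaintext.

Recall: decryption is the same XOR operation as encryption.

Step 1: XOR ciphertext with key:
  Ciphertext: 0101
  Key:        1101
  XOR:        1000
Step 2: Plaintext = 1000 = 8 in decimal.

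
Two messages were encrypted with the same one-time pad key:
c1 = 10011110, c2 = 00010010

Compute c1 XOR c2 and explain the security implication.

Step 1: c1 XOR c2 = (m1 XOR k) XOR (m2 XOR k).
Step 2: By XOR associativity/commutativity: = m1 XOR m2 XOR k XOR k = m1 XOR m2.
Step 3: 10011110 XOR 00010010 = 10001100 = 140.
Step 4: The key cancels out! An attacker learns m1 XOR m2 = 140, revealing the relationship between plaintexts.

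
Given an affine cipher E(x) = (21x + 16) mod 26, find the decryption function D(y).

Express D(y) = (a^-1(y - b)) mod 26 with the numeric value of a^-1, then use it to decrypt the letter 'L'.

Step 1: Find a^-1, the modular inverse of 21 mod 26.
Step 2: We need 21 * a^-1 = 1 (mod 26).
Step 3: 21 * 5 = 105 = 4 * 26 + 1, so a^-1 = 5.
Step 4: D(y) = 5(y - 16) mod 26.
Step 5: Apply to 'L' (y = 11): D(11) = 5 * (11 - 16) mod 26 = 5 * -5 mod 26 = 1 -> 'B'.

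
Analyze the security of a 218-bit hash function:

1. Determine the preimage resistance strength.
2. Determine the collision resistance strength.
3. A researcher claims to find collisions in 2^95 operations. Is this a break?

Step 1: Preimage resistance requires brute-force of 2^218 operations.
Step 2: Collision resistance (birthday bound) = 2^(218/2) = 2^109.
Step 3: The claimed attack costs 2^95 operations.
Step 4: Since 2^95 < 2^109, the claimed attack beats the generic birthday bound, so collision resistance is broken.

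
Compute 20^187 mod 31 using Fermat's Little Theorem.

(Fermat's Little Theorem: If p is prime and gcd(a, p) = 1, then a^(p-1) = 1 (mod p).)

Step 1: Since 31 is prime, by Fermat's Little Theorem: 20^30 = 1 (mod 31).
Step 2: Reduce exponent: 187 mod 30 = 7.
Step 3: So 20^187 = 20^7 (mod 31).
Step 4: 20^7 mod 31 = 18.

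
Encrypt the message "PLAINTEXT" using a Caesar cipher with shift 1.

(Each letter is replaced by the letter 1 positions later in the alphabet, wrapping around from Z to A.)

Step 1: For each letter, shift forward by 1 positions (mod 26).
  P (position 15) -> position (15+1) mod 26 = 16 -> Q
  L (position 11) -> position (11+1) mod 26 = 12 -> M
  A (position 0) -> position (0+1) mod 26 = 1 -> B
  I (position 8) -> position (8+1) mod 26 = 9 -> J
  N (position 13) -> position (13+1) mod 26 = 14 -> O
  T (position 19) -> position (19+1) mod 26 = 20 -> U
  E (position 4) -> position (4+1) mod 26 = 5 -> F
  X (position 23) -> position (23+1) mod 26 = 24 -> Y
  T (position 19) -> position (19+1) mod 26 = 20 -> U
Result: QMBJOUFYU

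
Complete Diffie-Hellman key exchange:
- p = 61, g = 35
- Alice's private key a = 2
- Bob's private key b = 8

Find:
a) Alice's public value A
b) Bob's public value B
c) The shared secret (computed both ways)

Step 1: A = g^a mod p = 35^2 mod 61 = 5.
Step 2: B = g^b mod p = 35^8 mod 61 = 15.
Step 3: Alice computes s = B^a mod p = 15^2 mod 61 = 42.
Step 4: Bob computes s = A^b mod p = 5^8 mod 61 = 42.
Both sides agree: shared secret = 42.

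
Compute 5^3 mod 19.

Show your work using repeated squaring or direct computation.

Step 1: Compute 5^3 mod 19 step by step, reducing modulo 19 at each step.
  5^1 mod 19 = 5
  5^2 mod 19 = (5 * 5) mod 19 = 6
  5^3 mod 19 = (6 * 5) mod 19 = 11
Step 2: Result = 11.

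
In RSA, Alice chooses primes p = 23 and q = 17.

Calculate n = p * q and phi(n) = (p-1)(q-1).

Step 1: n = p * q = 23 * 17 = 391.
Step 2: phi(n) = (p-1)(q-1) = 22 * 16 = 352.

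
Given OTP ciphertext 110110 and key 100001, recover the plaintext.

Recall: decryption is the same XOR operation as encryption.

Step 1: XOR ciphertext with key:
  Ciphertext: 110110
  Key:        100001
  XOR:        010111
Step 2: Plaintext = 010111 = 23 in decimal.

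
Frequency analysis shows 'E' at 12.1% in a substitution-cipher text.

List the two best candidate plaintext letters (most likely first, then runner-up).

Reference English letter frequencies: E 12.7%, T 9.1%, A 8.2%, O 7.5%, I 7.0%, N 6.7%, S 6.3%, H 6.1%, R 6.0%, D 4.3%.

Step 1: Observed frequency of 'E' is 12.1%.
Step 2: Compute distances to each reference frequency and sort:
  E (12.7%): difference = 0.6% <-- BEST
  T (9.1%): difference = 3.0% <-- RUNNER-UP
  A (8.2%): difference = 3.9%
  O (7.5%): difference = 4.6%
  I (7.0%): difference = 5.1%
Step 3: Most likely is 'E' (12.7%, diff 0.6%); second most likely is 'T' (9.1%, diff 3.0%).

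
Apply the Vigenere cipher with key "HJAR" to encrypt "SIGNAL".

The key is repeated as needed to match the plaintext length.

Step 1: Repeat key to match plaintext length:
  Plaintext: SIGNAL
  Key:       HJARHJ
Step 2: Encrypt each letter:
  S(18) + H(7) = (18+7) mod 26 = 25 = Z
  I(8) + J(9) = (8+9) mod 26 = 17 = R
  G(6) + A(0) = (6+0) mod 26 = 6 = G
  N(13) + R(17) = (13+17) mod 26 = 4 = E
  A(0) + H(7) = (0+7) mod 26 = 7 = H
  L(11) + J(9) = (11+9) mod 26 = 20 = U
Ciphertext: ZRGEHU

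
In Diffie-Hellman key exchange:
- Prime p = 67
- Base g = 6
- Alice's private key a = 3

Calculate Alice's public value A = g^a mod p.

Step 1: A = g^a mod p = 6^3 mod 67.
  6^1 mod 67 = 6
  6^2 mod 67 = (6 * 6) mod 67 = 36
  6^3 mod 67 = (36 * 6) mod 67 = 15
Result: A = 15.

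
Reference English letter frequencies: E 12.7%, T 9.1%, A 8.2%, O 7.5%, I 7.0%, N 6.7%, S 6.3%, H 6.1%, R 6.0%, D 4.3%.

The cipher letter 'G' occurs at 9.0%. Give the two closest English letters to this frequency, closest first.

Step 1: Observed frequency of 'G' is 9.0%.
Step 2: Compute distances to each reference frequency and sort:
  T (9.1%): difference = 0.1% <-- BEST
  A (8.2%): difference = 0.8% <-- RUNNER-UP
  O (7.5%): difference = 1.5%
  I (7.0%): difference = 2.0%
  N (6.7%): difference = 2.3%
Step 3: Most likely is 'T' (9.1%, diff 0.1%); second most likely is 'A' (8.2%, diff 0.8%).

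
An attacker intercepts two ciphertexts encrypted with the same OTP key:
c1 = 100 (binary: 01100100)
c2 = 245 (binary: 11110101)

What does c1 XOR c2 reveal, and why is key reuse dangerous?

Step 1: c1 XOR c2 = (m1 XOR k) XOR (m2 XOR k).
Step 2: By XOR associativity/commutativity: = m1 XOR m2 XOR k XOR k = m1 XOR m2.
Step 3: 01100100 XOR 11110101 = 10010001 = 145.
Step 4: The key cancels out! An attacker learns m1 XOR m2 = 145, revealing the relationship between plaintexts.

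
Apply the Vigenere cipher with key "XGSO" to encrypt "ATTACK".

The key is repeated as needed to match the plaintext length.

Step 1: Repeat key to match plaintext length:
  Plaintext: ATTACK
  Key:       XGSOXG
Step 2: Encrypt each letter:
  A(0) + X(23) = (0+23) mod 26 = 23 = X
  T(19) + G(6) = (19+6) mod 26 = 25 = Z
  T(19) + S(18) = (19+18) mod 26 = 11 = L
  A(0) + O(14) = (0+14) mod 26 = 14 = O
  C(2) + X(23) = (2+23) mod 26 = 25 = Z
  K(10) + G(6) = (10+6) mod 26 = 16 = Q
Ciphertext: XZLOZQ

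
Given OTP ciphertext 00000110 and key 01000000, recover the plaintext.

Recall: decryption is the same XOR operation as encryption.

Step 1: XOR ciphertext with key:
  Ciphertext: 00000110
  Key:        01000000
  XOR:        01000110
Step 2: Plaintext = 01000110 = 70 in decimal.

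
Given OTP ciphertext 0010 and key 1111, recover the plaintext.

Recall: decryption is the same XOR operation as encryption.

Step 1: XOR ciphertext with key:
  Ciphertext: 0010
  Key:        1111
  XOR:        1101
Step 2: Plaintext = 1101 = 13 in decimal.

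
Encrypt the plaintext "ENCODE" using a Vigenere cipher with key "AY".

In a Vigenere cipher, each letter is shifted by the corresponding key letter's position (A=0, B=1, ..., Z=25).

Step 1: Repeat key to match plaintext length:
  Plaintext: ENCODE
  Key:       AYAYAY
Step 2: Encrypt each letter:
  E(4) + A(0) = (4+0) mod 26 = 4 = E
  N(13) + Y(24) = (13+24) mod 26 = 11 = L
  C(2) + A(0) = (2+0) mod 26 = 2 = C
  O(14) + Y(24) = (14+24) mod 26 = 12 = M
  D(3) + A(0) = (3+0) mod 26 = 3 = D
  E(4) + Y(24) = (4+24) mod 26 = 2 = C
Ciphertext: ELCMDC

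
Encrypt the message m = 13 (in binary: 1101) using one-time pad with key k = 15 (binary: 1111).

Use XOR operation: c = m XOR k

Step 1: Write out the XOR operation bit by bit:
  Message: 1101
  Key:     1111
  XOR:     0010
Step 2: Convert to decimal: 0010 = 2.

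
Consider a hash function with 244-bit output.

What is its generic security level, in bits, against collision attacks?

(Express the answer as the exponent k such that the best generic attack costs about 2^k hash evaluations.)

Step 1: The hash has a 244-bit output.
Step 2: Collision resistance means it should be infeasible to find any x != y with h(x) = h(y).
By the birthday bound, a generic collision search succeeds after about sqrt(2^244) = 2^(244/2) = 2^122 evaluations.
Step 3: Security level = 122 bits.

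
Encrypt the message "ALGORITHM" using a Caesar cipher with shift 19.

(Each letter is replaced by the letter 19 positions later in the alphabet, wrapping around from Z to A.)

Step 1: For each letter, shift forward by 19 positions (mod 26).
  A (position 0) -> position (0+19) mod 26 = 19 -> T
  L (position 11) -> position (11+19) mod 26 = 4 -> E
  G (position 6) -> position (6+19) mod 26 = 25 -> Z
  O (position 14) -> position (14+19) mod 26 = 7 -> H
  R (position 17) -> position (17+19) mod 26 = 10 -> K
  I (position 8) -> position (8+19) mod 26 = 1 -> B
  T (position 19) -> position (19+19) mod 26 = 12 -> M
  H (position 7) -> position (7+19) mod 26 = 0 -> A
  M (position 12) -> position (12+19) mod 26 = 5 -> F
Result: TEZHKBMAF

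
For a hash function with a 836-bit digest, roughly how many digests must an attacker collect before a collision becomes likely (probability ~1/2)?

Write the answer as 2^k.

Step 1: The birthday paradox gives collision probability ~50% after sqrt(2^n) = 2^(n/2) hashes.
Step 2: For 836-bit output: 2^(836/2) = 2^418.
Step 3: Approximately 2^418 hash computations needed.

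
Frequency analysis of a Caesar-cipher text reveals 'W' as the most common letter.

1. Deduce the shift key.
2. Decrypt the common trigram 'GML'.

Step 1: In English, 'E' is the most frequent letter (12.7%).
Step 2: The most frequent ciphertext letter is 'W' (position 22).
Step 3: Shift = (22 - 4) mod 26 = 18.
Step 4: Decrypt 'GML' by shifting back 18:
  G -> O
  M -> U
  L -> T
Step 5: 'GML' decrypts to 'OUT'.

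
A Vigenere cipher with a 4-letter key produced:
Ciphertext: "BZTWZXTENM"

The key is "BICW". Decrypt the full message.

Step 1: Key 'BICW' has length 4. Extended key: BICWBICWBI
Step 2: Decrypt each position:
  B(1) - B(1) = 0 = A
  Z(25) - I(8) = 17 = R
  T(19) - C(2) = 17 = R
  W(22) - W(22) = 0 = A
  Z(25) - B(1) = 24 = Y
  X(23) - I(8) = 15 = P
  T(19) - C(2) = 17 = R
  E(4) - W(22) = 8 = I
  N(13) - B(1) = 12 = M
  M(12) - I(8) = 4 = E
Plaintext: ARRAYPRIME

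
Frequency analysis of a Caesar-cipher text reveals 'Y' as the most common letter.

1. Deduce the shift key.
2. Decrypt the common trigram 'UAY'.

Step 1: In English, 'E' is the most frequent letter (12.7%).
Step 2: The most frequent ciphertext letter is 'Y' (position 24).
Step 3: Shift = (24 - 4) mod 26 = 20.
Step 4: Decrypt 'UAY' by shifting back 20:
  U -> A
  A -> G
  Y -> E
Step 5: 'UAY' decrypts to 'AGE'.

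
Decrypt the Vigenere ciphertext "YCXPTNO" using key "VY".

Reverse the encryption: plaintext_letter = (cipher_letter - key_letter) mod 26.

Step 1: Extend key: VYVYVYV
Step 2: Decrypt each letter (c - k) mod 26:
  Y(24) - V(21) = (24-21) mod 26 = 3 = D
  C(2) - Y(24) = (2-24) mod 26 = 4 = E
  X(23) - V(21) = (23-21) mod 26 = 2 = C
  P(15) - Y(24) = (15-24) mod 26 = 17 = R
  T(19) - V(21) = (19-21) mod 26 = 24 = Y
  N(13) - Y(24) = (13-24) mod 26 = 15 = P
  O(14) - V(21) = (14-21) mod 26 = 19 = T
Plaintext: DECRYPT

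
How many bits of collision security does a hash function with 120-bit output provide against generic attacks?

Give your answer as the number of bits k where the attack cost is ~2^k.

Step 1: The hash has a 120-bit output.
Step 2: Collision resistance means it should be infeasible to find any x != y with h(x) = h(y).
By the birthday bound, a generic collision search succeeds after about sqrt(2^120) = 2^(120/2) = 2^60 evaluations.
Step 3: Security level = 60 bits.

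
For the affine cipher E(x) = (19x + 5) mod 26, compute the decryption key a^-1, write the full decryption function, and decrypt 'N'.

Step 1: Find a^-1, the modular inverse of 19 mod 26.
Step 2: We need 19 * a^-1 = 1 (mod 26).
Step 3: 19 * 11 = 209 = 8 * 26 + 1, so a^-1 = 11.
Step 4: D(y) = 11(y - 5) mod 26.
Step 5: Apply to 'N' (y = 13): D(13) = 11 * (13 - 5) mod 26 = 11 * 8 mod 26 = 10 -> 'K'.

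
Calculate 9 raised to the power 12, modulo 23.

Step 1: Compute 9^12 mod 23 step by step, reducing modulo 23 at each step.
  9^1 mod 23 = 9
  9^2 mod 23 = (9 * 9) mod 23 = 12
  9^3 mod 23 = (12 * 9) mod 23 = 16
  9^4 mod 23 = (16 * 9) mod 23 = 6
  9^5 mod 23 = (6 * 9) mod 23 = 8
  9^6 mod 23 = (8 * 9) mod 23 = 3
  9^7 mod 23 = (3 * 9) mod 23 = 4
  9^8 mod 23 = (4 * 9) mod 23 = 13
  9^9 mod 23 = (13 * 9) mod 23 = 2
  9^10 mod 23 = (2 * 9) mod 23 = 18
  9^11 mod 23 = (18 * 9) mod 23 = 1
  9^12 mod 23 = (1 * 9) mod 23 = 9
Step 2: Result = 9.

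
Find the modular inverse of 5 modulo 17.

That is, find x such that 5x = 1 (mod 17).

Step 1: We need x such that 5 * x = 1 (mod 17).
Step 2: Using the extended Euclidean algorithm or trial:
  5 * 7 = 35 = 2 * 17 + 1.
Step 3: Since 35 mod 17 = 1, the inverse is x = 7.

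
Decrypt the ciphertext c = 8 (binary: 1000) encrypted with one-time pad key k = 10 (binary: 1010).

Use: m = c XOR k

Step 1: XOR ciphertext with key:
  Ciphertext: 1000
  Key:        1010
  XOR:        0010
Step 2: Plaintext = 0010 = 2 in decimal.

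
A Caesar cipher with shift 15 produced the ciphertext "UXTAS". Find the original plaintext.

Step 1: Reverse the shift by subtracting 15 from each letter position.
  U (position 20) -> position (20-15) mod 26 = 5 -> F
  X (position 23) -> position (23-15) mod 26 = 8 -> I
  T (position 19) -> position (19-15) mod 26 = 4 -> E
  A (position 0) -> position (0-15) mod 26 = 11 -> L
  S (position 18) -> position (18-15) mod 26 = 3 -> D
Decrypted message: FIELD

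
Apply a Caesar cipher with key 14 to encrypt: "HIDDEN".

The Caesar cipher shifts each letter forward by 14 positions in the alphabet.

Step 1: For each letter, shift forward by 14 positions (mod 26).
  H (position 7) -> position (7+14) mod 26 = 21 -> V
  I (position 8) -> position (8+14) mod 26 = 22 -> W
  D (position 3) -> position (3+14) mod 26 = 17 -> R
  D (position 3) -> position (3+14) mod 26 = 17 -> R
  E (position 4) -> position (4+14) mod 26 = 18 -> S
  N (position 13) -> position (13+14) mod 26 = 1 -> B
Result: VWRRSB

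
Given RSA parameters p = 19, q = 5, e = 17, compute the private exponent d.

Step 1: n = 19 * 5 = 95.
Step 2: phi(n) = 18 * 4 = 72.
Step 3: Find d such that 17 * d = 1 (mod 72).
Step 4: d = 17^(-1) mod 72 = 17.
Verification: 17 * 17 = 289 = 4 * 72 + 1.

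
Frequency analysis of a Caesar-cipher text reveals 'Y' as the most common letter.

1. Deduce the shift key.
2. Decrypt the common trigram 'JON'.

Step 1: In English, 'E' is the most frequent letter (12.7%).
Step 2: The most frequent ciphertext letter is 'Y' (position 24).
Step 3: Shift = (24 - 4) mod 26 = 20.
Step 4: Decrypt 'JON' by shifting back 20:
  J -> P
  O -> U
  N -> T
Step 5: 'JON' decrypts to 'PUT'.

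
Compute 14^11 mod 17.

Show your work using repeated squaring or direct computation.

Step 1: Compute 14^11 mod 17 step by step, reducing modulo 17 at each step.
  14^1 mod 17 = 14
  14^2 mod 17 = (14 * 14) mod 17 = 9
  14^3 mod 17 = (9 * 14) mod 17 = 7
  14^4 mod 17 = (7 * 14) mod 17 = 13
  14^5 mod 17 = (13 * 14) mod 17 = 12
  14^6 mod 17 = (12 * 14) mod 17 = 15
  14^7 mod 17 = (15 * 14) mod 17 = 6
  14^8 mod 17 = (6 * 14) mod 17 = 16
  14^9 mod 17 = (16 * 14) mod 17 = 3
  14^10 mod 17 = (3 * 14) mod 17 = 8
  14^11 mod 17 = (8 * 14) mod 17 = 10
Step 2: Result = 10.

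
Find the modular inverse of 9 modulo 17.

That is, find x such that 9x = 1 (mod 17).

Step 1: We need x such that 9 * x = 1 (mod 17).
Step 2: Using the extended Euclidean algorithm or trial:
  9 * 2 = 18 = 1 * 17 + 1.
Step 3: Since 18 mod 17 = 1, the inverse is x = 2.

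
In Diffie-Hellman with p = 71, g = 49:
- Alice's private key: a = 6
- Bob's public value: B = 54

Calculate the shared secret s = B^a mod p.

Step 1: s = B^a mod p = 54^6 mod 71.
  54^1 mod 71 = 54
  54^2 mod 71 = (54 * 54) mod 71 = 5
  54^3 mod 71 = (5 * 54) mod 71 = 57
  54^4 mod 71 = (57 * 54) mod 71 = 25
  54^5 mod 71 = (25 * 54) mod 71 = 1
  54^6 mod 71 = (1 * 54) mod 71 = 54
Result: shared secret = 54.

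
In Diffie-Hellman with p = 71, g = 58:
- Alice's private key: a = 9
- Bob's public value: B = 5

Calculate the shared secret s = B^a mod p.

Step 1: s = B^a mod p = 5^9 mod 71.
  5^1 mod 71 = 5
  5^2 mod 71 = (5 * 5) mod 71 = 25
  5^3 mod 71 = (25 * 5) mod 71 = 54
  5^4 mod 71 = (54 * 5) mod 71 = 57
  5^5 mod 71 = (57 * 5) mod 71 = 1
  5^6 mod 71 = (1 * 5) mod 71 = 5
  5^7 mod 71 = (5 * 5) mod 71 = 25
  5^8 mod 71 = (25 * 5) mod 71 = 54
  5^9 mod 71 = (54 * 5) mod 71 = 57
Result: shared secret = 57.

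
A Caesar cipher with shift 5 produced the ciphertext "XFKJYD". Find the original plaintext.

Step 1: Reverse the shift by subtracting 5 from each letter position.
  X (position 23) -> position (23-5) mod 26 = 18 -> S
  F (position 5) -> position (5-5) mod 26 = 0 -> A
  K (position 10) -> position (10-5) mod 26 = 5 -> F
  J (position 9) -> position (9-5) mod 26 = 4 -> E
  Y (position 24) -> position (24-5) mod 26 = 19 -> T
  D (position 3) -> position (3-5) mod 26 = 24 -> Y
Decrypted message: SAFETY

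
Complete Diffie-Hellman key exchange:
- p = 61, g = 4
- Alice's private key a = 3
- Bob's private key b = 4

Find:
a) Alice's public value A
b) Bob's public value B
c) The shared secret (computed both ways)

Step 1: A = g^a mod p = 4^3 mod 61 = 3.
Step 2: B = g^b mod p = 4^4 mod 61 = 12.
Step 3: Alice computes s = B^a mod p = 12^3 mod 61 = 20.
Step 4: Bob computes s = A^b mod p = 3^4 mod 61 = 20.
Both sides agree: shared secret = 20.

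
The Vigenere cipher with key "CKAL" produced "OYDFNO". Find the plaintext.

Step 1: Extend key: CKALCK
Step 2: Decrypt each letter (c - k) mod 26:
  O(14) - C(2) = (14-2) mod 26 = 12 = M
  Y(24) - K(10) = (24-10) mod 26 = 14 = O
  D(3) - A(0) = (3-0) mod 26 = 3 = D
  F(5) - L(11) = (5-11) mod 26 = 20 = U
  N(13) - C(2) = (13-2) mod 26 = 11 = L
  O(14) - K(10) = (14-10) mod 26 = 4 = E
Plaintext: MODULE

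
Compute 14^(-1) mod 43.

Step 1: We need x such that 14 * x = 1 (mod 43).
Step 2: Using the extended Euclidean algorithm or trial:
  14 * 40 = 560 = 13 * 43 + 1.
Step 3: Since 560 mod 43 = 1, the inverse is x = 40.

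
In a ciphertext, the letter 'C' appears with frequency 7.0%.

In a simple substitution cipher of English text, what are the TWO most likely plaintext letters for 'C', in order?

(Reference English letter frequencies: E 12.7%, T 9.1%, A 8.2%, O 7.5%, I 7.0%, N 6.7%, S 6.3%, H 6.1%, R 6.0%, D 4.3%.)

Step 1: Observed frequency of 'C' is 7.0%.
Step 2: Compute distances to each reference frequency and sort:
  I (7.0%): difference = 0.0% <-- BEST
  N (6.7%): difference = 0.3% <-- RUNNER-UP
  O (7.5%): difference = 0.5%
  S (6.3%): difference = 0.7%
  H (6.1%): difference = 0.9%
Step 3: Most likely is 'I' (7.0%, diff 0.0%); second most likely is 'N' (6.7%, diff 0.3%).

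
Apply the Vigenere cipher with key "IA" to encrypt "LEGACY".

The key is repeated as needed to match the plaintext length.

Step 1: Repeat key to match plaintext length:
  Plaintext: LEGACY
  Key:       IAIAIA
Step 2: Encrypt each letter:
  L(11) + I(8) = (11+8) mod 26 = 19 = T
  E(4) + A(0) = (4+0) mod 26 = 4 = E
  G(6) + I(8) = (6+8) mod 26 = 14 = O
  A(0) + A(0) = (0+0) mod 26 = 0 = A
  C(2) + I(8) = (2+8) mod 26 = 10 = K
  Y(24) + A(0) = (24+0) mod 26 = 24 = Y
Ciphertext: TEOAKY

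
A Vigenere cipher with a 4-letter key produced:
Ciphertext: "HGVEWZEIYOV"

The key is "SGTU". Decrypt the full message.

Step 1: Key 'SGTU' has length 4. Extended key: SGTUSGTUSGT
Step 2: Decrypt each position:
  H(7) - S(18) = 15 = P
  G(6) - G(6) = 0 = A
  V(21) - T(19) = 2 = C
  E(4) - U(20) = 10 = K
  W(22) - S(18) = 4 = E
  Z(25) - G(6) = 19 = T
  E(4) - T(19) = 11 = L
  I(8) - U(20) = 14 = O
  Y(24) - S(18) = 6 = G
  O(14) - G(6) = 8 = I
  V(21) - T(19) = 2 = C
Plaintext: PACKETLOGIC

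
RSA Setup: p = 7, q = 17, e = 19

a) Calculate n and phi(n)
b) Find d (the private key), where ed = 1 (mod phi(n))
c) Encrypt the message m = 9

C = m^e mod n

Step 1: n = 7 * 17 = 119.
Step 2: phi(n) = (7-1)(17-1) = 6 * 16 = 96.
Step 3: Find d = 19^(-1) mod 96 = 91.
  Verify: 19 * 91 = 1729 = 1 (mod 96).
Step 4: C = 9^19 mod 119 = 100.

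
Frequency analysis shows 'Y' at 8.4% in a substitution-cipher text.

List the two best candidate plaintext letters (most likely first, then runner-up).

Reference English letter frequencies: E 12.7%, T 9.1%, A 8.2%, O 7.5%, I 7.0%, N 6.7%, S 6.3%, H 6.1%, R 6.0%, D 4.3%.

Step 1: Observed frequency of 'Y' is 8.4%.
Step 2: Compute distances to each reference frequency and sort:
  A (8.2%): difference = 0.2% <-- BEST
  T (9.1%): difference = 0.7% <-- RUNNER-UP
  O (7.5%): difference = 0.9%
  I (7.0%): difference = 1.4%
  N (6.7%): difference = 1.7%
Step 3: Most likely is 'A' (8.2%, diff 0.2%); second most likely is 'T' (9.1%, diff 0.7%).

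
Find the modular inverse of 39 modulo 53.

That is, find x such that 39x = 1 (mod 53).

Step 1: We need x such that 39 * x = 1 (mod 53).
Step 2: Using the extended Euclidean algorithm or trial:
  39 * 34 = 1326 = 25 * 53 + 1.
Step 3: Since 1326 mod 53 = 1, the inverse is x = 34.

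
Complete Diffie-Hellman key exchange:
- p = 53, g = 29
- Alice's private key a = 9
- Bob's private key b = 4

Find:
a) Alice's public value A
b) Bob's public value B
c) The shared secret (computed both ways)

Step 1: A = g^a mod p = 29^9 mod 53 = 40.
Step 2: B = g^b mod p = 29^4 mod 53 = 49.
Step 3: Alice computes s = B^a mod p = 49^9 mod 53 = 47.
Step 4: Bob computes s = A^b mod p = 40^4 mod 53 = 47.
Both sides agree: shared secret = 47.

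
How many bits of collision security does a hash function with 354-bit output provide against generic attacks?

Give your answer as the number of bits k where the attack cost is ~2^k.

Step 1: The hash has a 354-bit output.
Step 2: Collision resistance means it should be infeasible to find any x != y with h(x) = h(y).
By the birthday bound, a generic collision search succeeds after about sqrt(2^354) = 2^(354/2) = 2^177 evaluations.
Step 3: Security level = 177 bits.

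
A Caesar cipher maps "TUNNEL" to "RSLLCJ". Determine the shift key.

Step 1: Compare first letters: T (position 19) -> R (position 17).
Step 2: Shift = (17 - 19) mod 26 = 24.
The shift value is 24.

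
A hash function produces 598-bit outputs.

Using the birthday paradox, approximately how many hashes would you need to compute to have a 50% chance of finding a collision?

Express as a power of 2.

Step 1: The birthday paradox gives collision probability ~50% after sqrt(2^n) = 2^(n/2) hashes.
Step 2: For 598-bit output: 2^(598/2) = 2^299.
Step 3: Approximately 2^299 hash computations needed.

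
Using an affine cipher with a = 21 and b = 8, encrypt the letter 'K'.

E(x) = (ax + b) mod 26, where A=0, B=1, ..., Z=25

Step 1: Convert 'K' to number: x = 10.
Step 2: E(10) = (21 * 10 + 8) mod 26 = 218 mod 26 = 10.
Step 3: Convert 10 back to letter: K.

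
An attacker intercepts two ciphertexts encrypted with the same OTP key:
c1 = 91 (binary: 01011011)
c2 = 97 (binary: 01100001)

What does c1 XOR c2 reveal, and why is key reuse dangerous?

Step 1: c1 XOR c2 = (m1 XOR k) XOR (m2 XOR k).
Step 2: By XOR associativity/commutativity: = m1 XOR m2 XOR k XOR k = m1 XOR m2.
Step 3: 01011011 XOR 01100001 = 00111010 = 58.
Step 4: The key cancels out! An attacker learns m1 XOR m2 = 58, revealing the relationship between plaintexts.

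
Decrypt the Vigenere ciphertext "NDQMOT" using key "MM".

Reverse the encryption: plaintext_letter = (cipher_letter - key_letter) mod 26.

Step 1: Extend key: MMMMMM
Step 2: Decrypt each letter (c - k) mod 26:
  N(13) - M(12) = (13-12) mod 26 = 1 = B
  D(3) - M(12) = (3-12) mod 26 = 17 = R
  Q(16) - M(12) = (16-12) mod 26 = 4 = E
  M(12) - M(12) = (12-12) mod 26 = 0 = A
  O(14) - M(12) = (14-12) mod 26 = 2 = C
  T(19) - M(12) = (19-12) mod 26 = 7 = H
Plaintext: BREACH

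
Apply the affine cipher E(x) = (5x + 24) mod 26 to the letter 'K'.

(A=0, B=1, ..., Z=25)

Step 1: Convert 'K' to number: x = 10.
Step 2: E(10) = (5 * 10 + 24) mod 26 = 74 mod 26 = 22.
Step 3: Convert 22 back to letter: W.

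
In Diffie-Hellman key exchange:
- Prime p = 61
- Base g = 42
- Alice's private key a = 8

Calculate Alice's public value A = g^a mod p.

Step 1: A = g^a mod p = 42^8 mod 61.
  42^1 mod 61 = 42
  42^2 mod 61 = (42 * 42) mod 61 = 56
  42^3 mod 61 = (56 * 42) mod 61 = 34
  42^4 mod 61 = (34 * 42) mod 61 = 25
  42^5 mod 61 = (25 * 42) mod 61 = 13
  42^6 mod 61 = (13 * 42) mod 61 = 58
  42^7 mod 61 = (58 * 42) mod 61 = 57
  42^8 mod 61 = (57 * 42) mod 61 = 15
Result: A = 15.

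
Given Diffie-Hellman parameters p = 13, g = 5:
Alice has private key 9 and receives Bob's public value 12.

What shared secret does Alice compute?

Step 1: s = B^a mod p = 12^9 mod 13.
  12^1 mod 13 = 12
  12^2 mod 13 = (12 * 12) mod 13 = 1
  12^3 mod 13 = (1 * 12) mod 13 = 12
  12^4 mod 13 = (12 * 12) mod 13 = 1
  12^5 mod 13 = (1 * 12) mod 13 = 12
  12^6 mod 13 = (12 * 12) mod 13 = 1
  12^7 mod 13 = (1 * 12) mod 13 = 12
  12^8 mod 13 = (12 * 12) mod 13 = 1
  12^9 mod 13 = (1 * 12) mod 13 = 12
Result: shared secret = 12.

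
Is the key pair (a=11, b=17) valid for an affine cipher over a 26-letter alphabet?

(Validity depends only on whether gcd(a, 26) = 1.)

Step 1: Compute gcd(11, 26).
Step 2: gcd(11, 26) = 1.
Since gcd = 1, 11 is coprime with 26, so it is a valid key.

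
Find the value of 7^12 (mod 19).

Step 1: Compute 7^12 mod 19 step by step, reducing modulo 19 at each step.
  7^1 mod 19 = 7
  7^2 mod 19 = (7 * 7) mod 19 = 11
  7^3 mod 19 = (11 * 7) mod 19 = 1
  7^4 mod 19 = (1 * 7) mod 19 = 7
  7^5 mod 19 = (7 * 7) mod 19 = 11
  7^6 mod 19 = (11 * 7) mod 19 = 1
  7^7 mod 19 = (1 * 7) mod 19 = 7
  7^8 mod 19 = (7 * 7) mod 19 = 11
  7^9 mod 19 = (11 * 7) mod 19 = 1
  7^10 mod 19 = (1 * 7) mod 19 = 7
  7^11 mod 19 = (7 * 7) mod 19 = 11
  7^12 mod 19 = (11 * 7) mod 19 = 1
Step 2: Result = 1.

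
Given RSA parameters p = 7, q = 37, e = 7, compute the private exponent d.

Step 1: n = 7 * 37 = 259.
Step 2: phi(n) = 6 * 36 = 216.
Step 3: Find d such that 7 * d = 1 (mod 216).
Step 4: d = 7^(-1) mod 216 = 31.
Verification: 7 * 31 = 217 = 1 * 216 + 1.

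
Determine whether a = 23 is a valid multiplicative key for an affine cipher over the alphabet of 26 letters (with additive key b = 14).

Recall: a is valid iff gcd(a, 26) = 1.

Step 1: Compute gcd(23, 26).
Step 2: gcd(23, 26) = 1.
Since gcd = 1, 23 is coprime with 26, so it is a valid key.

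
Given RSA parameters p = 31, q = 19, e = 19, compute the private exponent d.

Step 1: n = 31 * 19 = 589.
Step 2: phi(n) = 30 * 18 = 540.
Step 3: Find d such that 19 * d = 1 (mod 540).
Step 4: d = 19^(-1) mod 540 = 199.
Verification: 19 * 199 = 3781 = 7 * 540 + 1.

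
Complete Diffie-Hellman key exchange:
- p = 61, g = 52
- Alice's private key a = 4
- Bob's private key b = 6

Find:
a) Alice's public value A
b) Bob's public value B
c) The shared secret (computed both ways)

Step 1: A = g^a mod p = 52^4 mod 61 = 34.
Step 2: B = g^b mod p = 52^6 mod 61 = 9.
Step 3: Alice computes s = B^a mod p = 9^4 mod 61 = 34.
Step 4: Bob computes s = A^b mod p = 34^6 mod 61 = 34.
Both sides agree: shared secret = 34.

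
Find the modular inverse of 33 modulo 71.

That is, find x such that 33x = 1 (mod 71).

Step 1: We need x such that 33 * x = 1 (mod 71).
Step 2: Using the extended Euclidean algorithm or trial:
  33 * 28 = 924 = 13 * 71 + 1.
Step 3: Since 924 mod 71 = 1, the inverse is x = 28.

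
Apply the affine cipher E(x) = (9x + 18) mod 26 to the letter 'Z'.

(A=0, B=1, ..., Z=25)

Step 1: Convert 'Z' to number: x = 25.
Step 2: E(25) = (9 * 25 + 18) mod 26 = 243 mod 26 = 9.
Step 3: Convert 9 back to letter: J.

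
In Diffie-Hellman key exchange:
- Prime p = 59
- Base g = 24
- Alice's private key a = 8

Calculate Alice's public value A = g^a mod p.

Step 1: A = g^a mod p = 24^8 mod 59.
  24^1 mod 59 = 24
  24^2 mod 59 = (24 * 24) mod 59 = 45
  24^3 mod 59 = (45 * 24) mod 59 = 18
  24^4 mod 59 = (18 * 24) mod 59 = 19
  24^5 mod 59 = (19 * 24) mod 59 = 43
  24^6 mod 59 = (43 * 24) mod 59 = 29
  24^7 mod 59 = (29 * 24) mod 59 = 47
  24^8 mod 59 = (47 * 24) mod 59 = 7
Result: A = 7.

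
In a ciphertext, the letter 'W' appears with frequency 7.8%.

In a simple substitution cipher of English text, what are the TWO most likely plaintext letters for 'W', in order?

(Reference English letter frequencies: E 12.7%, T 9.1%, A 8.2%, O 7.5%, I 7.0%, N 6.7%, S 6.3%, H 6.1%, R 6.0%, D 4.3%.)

Step 1: Observed frequency of 'W' is 7.8%.
Step 2: Compute distances to each reference frequency and sort:
  O (7.5%): difference = 0.3% <-- BEST
  A (8.2%): difference = 0.4% <-- RUNNER-UP
  I (7.0%): difference = 0.8%
  N (6.7%): difference = 1.1%
  T (9.1%): difference = 1.3%
Step 3: Most likely is 'O' (7.5%, diff 0.3%); second most likely is 'A' (8.2%, diff 0.4%).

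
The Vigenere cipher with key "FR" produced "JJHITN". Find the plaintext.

Step 1: Extend key: FRFRFR
Step 2: Decrypt each letter (c - k) mod 26:
  J(9) - F(5) = (9-5) mod 26 = 4 = E
  J(9) - R(17) = (9-17) mod 26 = 18 = S
  H(7) - F(5) = (7-5) mod 26 = 2 = C
  I(8) - R(17) = (8-17) mod 26 = 17 = R
  T(19) - F(5) = (19-5) mod 26 = 14 = O
  N(13) - R(17) = (13-17) mod 26 = 22 = W
Plaintext: ESCROW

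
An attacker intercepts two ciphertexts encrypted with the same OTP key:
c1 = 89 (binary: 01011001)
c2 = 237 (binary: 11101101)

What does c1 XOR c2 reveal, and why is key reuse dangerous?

Step 1: c1 XOR c2 = (m1 XOR k) XOR (m2 XOR k).
Step 2: By XOR associativity/commutativity: = m1 XOR m2 XOR k XOR k = m1 XOR m2.
Step 3: 01011001 XOR 11101101 = 10110100 = 180.
Step 4: The key cancels out! An attacker learns m1 XOR m2 = 180, revealing the relationship between plaintexts.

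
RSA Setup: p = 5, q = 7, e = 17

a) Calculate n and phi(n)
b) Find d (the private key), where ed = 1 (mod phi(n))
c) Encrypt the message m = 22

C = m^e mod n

Step 1: n = 5 * 7 = 35.
Step 2: phi(n) = (5-1)(7-1) = 4 * 6 = 24.
Step 3: Find d = 17^(-1) mod 24 = 17.
  Verify: 17 * 17 = 289 = 1 (mod 24).
Step 4: C = 22^17 mod 35 = 22.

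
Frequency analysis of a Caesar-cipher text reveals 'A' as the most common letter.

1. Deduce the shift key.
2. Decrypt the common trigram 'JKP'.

Step 1: In English, 'E' is the most frequent letter (12.7%).
Step 2: The most frequent ciphertext letter is 'A' (position 0).
Step 3: Shift = (0 - 4) mod 26 = 22.
Step 4: Decrypt 'JKP' by shifting back 22:
  J -> N
  K -> O
  P -> T
Step 5: 'JKP' decrypts to 'NOT'.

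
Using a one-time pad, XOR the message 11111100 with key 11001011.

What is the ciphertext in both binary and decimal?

Step 1: Write out the XOR operation bit by bit:
  Message: 11111100
  Key:     11001011
  XOR:     00110111
Step 2: Convert to decimal: 00110111 = 55.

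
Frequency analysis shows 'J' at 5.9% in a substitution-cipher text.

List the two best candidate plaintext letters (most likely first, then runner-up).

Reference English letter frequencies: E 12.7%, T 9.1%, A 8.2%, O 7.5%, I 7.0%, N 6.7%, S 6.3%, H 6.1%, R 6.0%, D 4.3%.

Step 1: Observed frequency of 'J' is 5.9%.
Step 2: Compute distances to each reference frequency and sort:
  R (6.0%): difference = 0.1% <-- BEST
  H (6.1%): difference = 0.2% <-- RUNNER-UP
  S (6.3%): difference = 0.4%
  N (6.7%): difference = 0.8%
  I (7.0%): difference = 1.1%
Step 3: Most likely is 'R' (6.0%, diff 0.1%); second most likely is 'H' (6.1%, diff 0.2%).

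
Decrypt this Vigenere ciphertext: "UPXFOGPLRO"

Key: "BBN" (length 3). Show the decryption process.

Step 1: Key 'BBN' has length 3. Extended key: BBNBBNBBNB
Step 2: Decrypt each position:
  U(20) - B(1) = 19 = T
  P(15) - B(1) = 14 = O
  X(23) - N(13) = 10 = K
  F(5) - B(1) = 4 = E
  O(14) - B(1) = 13 = N
  G(6) - N(13) = 19 = T
  P(15) - B(1) = 14 = O
  L(11) - B(1) = 10 = K
  R(17) - N(13) = 4 = E
  O(14) - B(1) = 13 = N
Plaintext: TOKENTOKEN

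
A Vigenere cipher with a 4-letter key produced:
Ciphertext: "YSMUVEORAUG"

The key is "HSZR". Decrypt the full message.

Step 1: Key 'HSZR' has length 4. Extended key: HSZRHSZRHSZ
Step 2: Decrypt each position:
  Y(24) - H(7) = 17 = R
  S(18) - S(18) = 0 = A
  M(12) - Z(25) = 13 = N
  U(20) - R(17) = 3 = D
  V(21) - H(7) = 14 = O
  E(4) - S(18) = 12 = M
  O(14) - Z(25) = 15 = P
  R(17) - R(17) = 0 = A
  A(0) - H(7) = 19 = T
  U(20) - S(18) = 2 = C
  G(6) - Z(25) = 7 = H
Plaintext: RANDOMPATCH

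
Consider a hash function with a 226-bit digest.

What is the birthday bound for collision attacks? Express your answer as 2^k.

Step 1: The birthday paradox gives collision probability ~50% after sqrt(2^n) = 2^(n/2) hashes.
Step 2: For 226-bit output: 2^(226/2) = 2^113.
Step 3: Approximately 2^113 hash computations needed.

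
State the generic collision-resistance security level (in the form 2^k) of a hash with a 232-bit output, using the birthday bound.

Step 1: The birthday paradox gives collision probability ~50% after sqrt(2^n) = 2^(n/2) hashes.
Step 2: For 232-bit output: 2^(232/2) = 2^116.
Step 3: Approximately 2^116 hash computations needed.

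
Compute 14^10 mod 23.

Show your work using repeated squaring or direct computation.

Step 1: Compute 14^10 mod 23 step by step, reducing modulo 23 at each step.
  14^1 mod 23 = 14
  14^2 mod 23 = (14 * 14) mod 23 = 12
  14^3 mod 23 = (12 * 14) mod 23 = 7
  14^4 mod 23 = (7 * 14) mod 23 = 6
  14^5 mod 23 = (6 * 14) mod 23 = 15
  14^6 mod 23 = (15 * 14) mod 23 = 3
  14^7 mod 23 = (3 * 14) mod 23 = 19
  14^8 mod 23 = (19 * 14) mod 23 = 13
  14^9 mod 23 = (13 * 14) mod 23 = 21
  14^10 mod 23 = (21 * 14) mod 23 = 18
Step 2: Result = 18.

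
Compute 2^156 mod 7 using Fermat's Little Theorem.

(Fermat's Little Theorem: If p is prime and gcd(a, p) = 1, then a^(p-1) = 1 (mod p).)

Step 1: Since 7 is prime, by Fermat's Little Theorem: 2^6 = 1 (mod 7).
Step 2: Reduce exponent: 156 mod 6 = 0.
Step 3: So 2^156 = 2^0 (mod 7).
Step 4: 2^0 mod 7 = 1.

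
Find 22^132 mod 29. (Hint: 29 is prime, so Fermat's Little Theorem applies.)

Step 1: Since 29 is prime, by Fermat's Little Theorem: 22^28 = 1 (mod 29).
Step 2: Reduce exponent: 132 mod 28 = 20.
Step 3: So 22^132 = 22^20 (mod 29).
Step 4: 22^20 mod 29 = 25.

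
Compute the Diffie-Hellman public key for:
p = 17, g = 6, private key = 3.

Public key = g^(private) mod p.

Step 1: A = g^a mod p = 6^3 mod 17.
  6^1 mod 17 = 6
  6^2 mod 17 = (6 * 6) mod 17 = 2
  6^3 mod 17 = (2 * 6) mod 17 = 12
Result: A = 12.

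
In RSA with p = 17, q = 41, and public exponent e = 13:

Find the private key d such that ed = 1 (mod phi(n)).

Step 1: n = 17 * 41 = 697.
Step 2: phi(n) = 16 * 40 = 640.
Step 3: Find d such that 13 * d = 1 (mod 640).
Step 4: d = 13^(-1) mod 640 = 197.
Verification: 13 * 197 = 2561 = 4 * 640 + 1.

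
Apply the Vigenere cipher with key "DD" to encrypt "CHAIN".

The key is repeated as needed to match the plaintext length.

Step 1: Repeat key to match plaintext length:
  Plaintext: CHAIN
  Key:       DDDDD
Step 2: Encrypt each letter:
  C(2) + D(3) = (2+3) mod 26 = 5 = F
  H(7) + D(3) = (7+3) mod 26 = 10 = K
  A(0) + D(3) = (0+3) mod 26 = 3 = D
  I(8) + D(3) = (8+3) mod 26 = 11 = L
  N(13) + D(3) = (13+3) mod 26 = 16 = Q
Ciphertext: FKDLQ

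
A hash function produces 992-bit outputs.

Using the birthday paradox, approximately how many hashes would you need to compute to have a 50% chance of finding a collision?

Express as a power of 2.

Step 1: The birthday paradox gives collision probability ~50% after sqrt(2^n) = 2^(n/2) hashes.
Step 2: For 992-bit output: 2^(992/2) = 2^496.
Step 3: Approximately 2^496 hash computations needed.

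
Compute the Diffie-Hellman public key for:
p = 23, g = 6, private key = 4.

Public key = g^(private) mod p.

Step 1: A = g^a mod p = 6^4 mod 23.
  6^1 mod 23 = 6
  6^2 mod 23 = (6 * 6) mod 23 = 13
  6^3 mod 23 = (13 * 6) mod 23 = 9
  6^4 mod 23 = (9 * 6) mod 23 = 8
Result: A = 8.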